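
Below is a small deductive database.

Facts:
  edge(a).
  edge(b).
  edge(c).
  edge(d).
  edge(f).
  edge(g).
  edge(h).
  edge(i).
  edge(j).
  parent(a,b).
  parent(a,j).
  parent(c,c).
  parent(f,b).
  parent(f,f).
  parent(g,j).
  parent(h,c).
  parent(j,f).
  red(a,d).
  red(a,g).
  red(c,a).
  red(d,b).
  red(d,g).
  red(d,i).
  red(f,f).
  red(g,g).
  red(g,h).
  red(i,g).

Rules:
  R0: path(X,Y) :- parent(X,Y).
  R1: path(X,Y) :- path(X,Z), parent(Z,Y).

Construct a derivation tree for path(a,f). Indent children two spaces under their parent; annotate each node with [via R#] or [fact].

round 1: derive path(a,b) via R0 from parent(a,b)
round 1: derive path(a,j) via R0 from parent(a,j)
round 1: derive path(c,c) via R0 from parent(c,c)
round 1: derive path(f,b) via R0 from parent(f,b)
round 1: derive path(f,f) via R0 from parent(f,f)
round 1: derive path(g,j) via R0 from parent(g,j)
round 1: derive path(h,c) via R0 from parent(h,c)
round 1: derive path(j,f) via R0 from parent(j,f)
round 2: derive path(a,f) via R1 from path(a,j), parent(j,f)
round 2: derive path(g,f) via R1 from path(g,j), parent(j,f)
round 2: derive path(j,b) via R1 from path(j,f), parent(f,b)
round 3: derive path(g,b) via R1 from path(g,f), parent(f,b)

path(a,f)  [via R1]
  path(a,j)  [via R0]
    parent(a,j)  [fact]
  parent(j,f)  [fact]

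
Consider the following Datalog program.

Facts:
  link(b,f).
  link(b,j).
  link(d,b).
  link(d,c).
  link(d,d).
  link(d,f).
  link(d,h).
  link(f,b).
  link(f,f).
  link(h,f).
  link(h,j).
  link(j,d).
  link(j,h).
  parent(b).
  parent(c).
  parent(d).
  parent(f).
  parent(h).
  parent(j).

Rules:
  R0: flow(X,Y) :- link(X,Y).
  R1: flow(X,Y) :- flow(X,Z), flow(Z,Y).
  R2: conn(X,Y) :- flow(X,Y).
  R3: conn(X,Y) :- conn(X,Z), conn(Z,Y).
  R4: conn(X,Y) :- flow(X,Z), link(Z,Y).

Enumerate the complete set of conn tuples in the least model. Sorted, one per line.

conn(b,b)
conn(b,c)
conn(b,d)
conn(b,f)
conn(b,h)
conn(b,j)
conn(d,b)
conn(d,c)
conn(d,d)
conn(d,f)
conn(d,h)
conn(d,j)
conn(f,b)
conn(f,c)
conn(f,d)
conn(f,f)
conn(f,h)
conn(f,j)
conn(h,b)
conn(h,c)
conn(h,d)
conn(h,f)
conn(h,h)
conn(h,j)
conn(j,b)
conn(j,c)
conn(j,d)
conn(j,f)
conn(j,h)
conn(j,j)

round 1: derive flow(b,f) via R0 from link(b,f)
round 1: derive flow(b,j) via R0 from link(b,j)
round 1: derive flow(d,b) via R0 from link(d,b)
round 1: derive flow(d,c) via R0 from link(d,c)
round 1: derive flow(d,d) via R0 from link(d,d)
round 1: derive flow(d,f) via R0 from link(d,f)
round 1: derive flow(d,h) via R0 from link(d,h)
round 1: derive flow(f,b) via R0 from link(f,b)
round 1: derive flow(f,f) via R0 from link(f,f)
round 1: derive flow(h,f) via R0 from link(h,f)
round 1: derive flow(h,j) via R0 from link(h,j)
round 1: derive flow(j,d) via R0 from link(j,d)
round 1: derive flow(j,h) via R0 from link(j,h)
round 2: derive flow(b,b) via R1 from flow(b,f), flow(f,b)
round 2: derive flow(b,d) via R1 from flow(b,j), flow(j,d)
round 2: derive flow(b,h) via R1 from flow(b,j), flow(j,h)
round 2: derive flow(d,j) via R1 from flow(d,b), flow(b,j)
round 2: derive flow(f,j) via R1 from flow(f,b), flow(b,j)
round 2: derive flow(h,b) via R1 from flow(h,f), flow(f,b)
round 2: derive flow(h,d) via R1 from flow(h,j), flow(j,d)
round 2: derive flow(h,h) via R1 from flow(h,j), flow(j,h)
round 2: derive flow(j,b) via R1 from flow(j,d), flow(d,b)
round 2: derive flow(j,c) via R1 from flow(j,d), flow(d,c)
round 2: derive flow(j,f) via R1 from flow(j,d), flow(d,f)
round 2: derive flow(j,j) via R1 from flow(j,h), flow(h,j)
round 2: derive conn(b,f) via R2 from flow(b,f)
round 2: derive conn(b,j) via R2 from flow(b,j)
round 2: derive conn(d,b) via R2 from flow(d,b)
round 2: derive conn(d,c) via R2 from flow(d,c)
round 2: derive conn(d,d) via R2 from flow(d,d)
round 2: derive conn(d,f) via R2 from flow(d,f)
round 2: derive conn(d,h) via R2 from flow(d,h)
round 2: derive conn(f,b) via R2 from flow(f,b)
round 2: derive conn(f,f) via R2 from flow(f,f)
round 2: derive conn(h,f) via R2 from flow(h,f)
round 2: derive conn(h,j) via R2 from flow(h,j)
round 2: derive conn(j,d) via R2 from flow(j,d)
round 2: derive conn(j,h) via R2 from flow(j,h)
round 2: derive conn(b,b) via R4 from flow(b,f), link(f,b)
round 2: derive conn(b,d) via R4 from flow(b,j), link(j,d)
round 2: derive conn(b,h) via R4 from flow(b,j), link(j,h)
round 2: derive conn(d,j) via R4 from flow(d,b), link(b,j)
round 2: derive conn(f,j) via R4 from flow(f,b), link(b,j)
round 2: derive conn(h,b) via R4 from flow(h,f), link(f,b)
round 2: derive conn(h,d) via R4 from flow(h,j), link(j,d)
round 2: derive conn(h,h) via R4 from flow(h,j), link(j,h)
round 2: derive conn(j,b) via R4 from flow(j,d), link(d,b)
round 2: derive conn(j,c) via R4 from flow(j,d), link(d,c)
round 2: derive conn(j,f) via R4 from flow(j,d), link(d,f)
round 2: derive conn(j,j) via R4 from flow(j,h), link(h,j)
round 3: derive flow(b,c) via R1 from flow(b,d), flow(d,c)
round 3: derive flow(f,c) via R1 from flow(f,j), flow(j,c)
round 3: derive flow(f,d) via R1 from flow(f,b), flow(b,d)
round 3: derive flow(f,h) via R1 from flow(f,b), flow(b,h)
round 3: derive flow(h,c) via R1 from flow(h,d), flow(d,c)
round 3: derive conn(b,c) via R3 from conn(b,d), conn(d,c)
round 3: derive conn(f,c) via R3 from conn(f,j), conn(j,c)
round 3: derive conn(f,d) via R3 from conn(f,b), conn(b,d)
round 3: derive conn(f,h) via R3 from conn(f,b), conn(b,h)
round 3: derive conn(h,c) via R3 from conn(h,d), conn(d,c)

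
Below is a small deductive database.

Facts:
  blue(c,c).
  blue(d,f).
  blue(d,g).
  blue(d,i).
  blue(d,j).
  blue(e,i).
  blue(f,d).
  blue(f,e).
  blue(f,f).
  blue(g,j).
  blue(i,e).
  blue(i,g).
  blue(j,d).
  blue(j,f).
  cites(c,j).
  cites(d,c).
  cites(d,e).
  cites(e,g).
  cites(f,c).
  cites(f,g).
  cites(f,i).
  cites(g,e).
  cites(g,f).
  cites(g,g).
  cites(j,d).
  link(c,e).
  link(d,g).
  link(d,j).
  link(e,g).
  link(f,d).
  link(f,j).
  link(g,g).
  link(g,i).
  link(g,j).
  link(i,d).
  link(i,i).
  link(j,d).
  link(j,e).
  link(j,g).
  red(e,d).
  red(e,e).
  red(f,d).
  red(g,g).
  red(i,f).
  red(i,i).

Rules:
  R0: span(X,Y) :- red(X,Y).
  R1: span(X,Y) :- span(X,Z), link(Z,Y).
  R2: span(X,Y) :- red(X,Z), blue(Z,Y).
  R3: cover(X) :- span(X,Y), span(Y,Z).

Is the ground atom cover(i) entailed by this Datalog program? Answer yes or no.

yes

round 1: derive span(e,d) via R0 from red(e,d)
round 1: derive span(e,e) via R0 from red(e,e)
round 1: derive span(f,d) via R0 from red(f,d)
round 1: derive span(g,g) via R0 from red(g,g)
round 1: derive span(i,f) via R0 from red(i,f)
round 1: derive span(i,i) via R0 from red(i,i)
round 1: derive span(e,f) via R2 from red(e,d), blue(d,f)
round 1: derive span(e,g) via R2 from red(e,d), blue(d,g)
round 1: derive span(e,i) via R2 from red(e,d), blue(d,i)
round 1: derive span(e,j) via R2 from red(e,d), blue(d,j)
round 1: derive span(f,f) via R2 from red(f,d), blue(d,f)
round 1: derive span(f,g) via R2 from red(f,d), blue(d,g)
round 1: derive span(f,i) via R2 from red(f,d), blue(d,i)
round 1: derive span(f,j) via R2 from red(f,d), blue(d,j)
round 1: derive span(g,j) via R2 from red(g,g), blue(g,j)
round 1: derive span(i,d) via R2 from red(i,f), blue(f,d)
round 1: derive span(i,e) via R2 from red(i,f), blue(f,e)
round 1: derive span(i,g) via R2 from red(i,i), blue(i,g)
round 2: derive span(f,e) via R1 from span(f,j), link(j,e)
round 2: derive span(g,d) via R1 from span(g,j), link(j,d)
round 2: derive span(g,e) via R1 from span(g,j), link(j,e)
round 2: derive span(g,i) via R1 from span(g,g), link(g,i)
round 2: derive span(i,j) via R1 from span(i,d), link(d,j)
round 2: derive cover(e) via R3 from span(e,e), span(e,d)
round 2: derive cover(f) via R3 from span(f,f), span(f,d)
round 2: derive cover(g) via R3 from span(g,g), span(g,g)
round 2: derive cover(i) via R3 from span(i,e), span(e,d)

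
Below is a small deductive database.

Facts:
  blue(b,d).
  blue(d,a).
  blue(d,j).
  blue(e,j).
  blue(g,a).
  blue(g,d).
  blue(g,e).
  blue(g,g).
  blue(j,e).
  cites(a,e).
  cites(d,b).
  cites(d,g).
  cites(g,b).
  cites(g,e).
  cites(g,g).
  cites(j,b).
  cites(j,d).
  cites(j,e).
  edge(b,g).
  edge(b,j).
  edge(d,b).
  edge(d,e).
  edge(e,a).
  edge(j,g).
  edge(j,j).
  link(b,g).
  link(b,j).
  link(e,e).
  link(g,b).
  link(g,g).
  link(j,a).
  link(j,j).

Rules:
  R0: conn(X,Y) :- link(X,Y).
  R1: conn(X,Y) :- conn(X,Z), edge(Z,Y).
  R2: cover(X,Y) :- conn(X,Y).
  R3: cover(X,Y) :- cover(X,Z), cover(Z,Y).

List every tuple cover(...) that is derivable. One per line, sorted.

round 1: derive conn(b,g) via R0 from link(b,g)
round 1: derive conn(b,j) via R0 from link(b,j)
round 1: derive conn(e,e) via R0 from link(e,e)
round 1: derive conn(g,b) via R0 from link(g,b)
round 1: derive conn(g,g) via R0 from link(g,g)
round 1: derive conn(j,a) via R0 from link(j,a)
round 1: derive conn(j,j) via R0 from link(j,j)
round 2: derive conn(e,a) via R1 from conn(e,e), edge(e,a)
round 2: derive conn(g,j) via R1 from conn(g,b), edge(b,j)
round 2: derive conn(j,g) via R1 from conn(j,j), edge(j,g)
round 2: derive cover(b,g) via R2 from conn(b,g)
round 2: derive cover(b,j) via R2 from conn(b,j)
round 2: derive cover(e,e) via R2 from conn(e,e)
round 2: derive cover(g,b) via R2 from conn(g,b)
round 2: derive cover(g,g) via R2 from conn(g,g)
round 2: derive cover(j,a) via R2 from conn(j,a)
round 2: derive cover(j,j) via R2 from conn(j,j)
round 3: derive cover(e,a) via R2 from conn(e,a)
round 3: derive cover(g,j) via R2 from conn(g,j)
round 3: derive cover(j,g) via R2 from conn(j,g)
round 3: derive cover(b,a) via R3 from cover(b,j), cover(j,a)
round 3: derive cover(b,b) via R3 from cover(b,g), cover(g,b)
round 4: derive cover(g,a) via R3 from cover(g,b), cover(b,a)
round 4: derive cover(j,b) via R3 from cover(j,g), cover(g,b)

cover(b,a)
cover(b,b)
cover(b,g)
cover(b,j)
cover(e,a)
cover(e,e)
cover(g,a)
cover(g,b)
cover(g,g)
cover(g,j)
cover(j,a)
cover(j,b)
cover(j,g)
cover(j,j)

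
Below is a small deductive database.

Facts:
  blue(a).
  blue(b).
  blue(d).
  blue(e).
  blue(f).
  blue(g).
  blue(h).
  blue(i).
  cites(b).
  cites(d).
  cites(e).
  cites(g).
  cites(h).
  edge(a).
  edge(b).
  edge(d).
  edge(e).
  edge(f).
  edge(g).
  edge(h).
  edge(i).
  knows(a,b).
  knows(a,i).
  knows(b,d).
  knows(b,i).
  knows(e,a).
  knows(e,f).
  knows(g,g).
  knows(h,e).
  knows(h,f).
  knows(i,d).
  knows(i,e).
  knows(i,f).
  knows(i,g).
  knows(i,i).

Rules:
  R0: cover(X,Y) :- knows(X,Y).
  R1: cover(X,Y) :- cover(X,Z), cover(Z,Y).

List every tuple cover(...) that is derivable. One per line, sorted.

cover(a,a)
cover(a,b)
cover(a,d)
cover(a,e)
cover(a,f)
cover(a,g)
cover(a,i)
cover(b,a)
cover(b,b)
cover(b,d)
cover(b,e)
cover(b,f)
cover(b,g)
cover(b,i)
cover(e,a)
cover(e,b)
cover(e,d)
cover(e,e)
cover(e,f)
cover(e,g)
cover(e,i)
cover(g,g)
cover(h,a)
cover(h,b)
cover(h,d)
cover(h,e)
cover(h,f)
cover(h,g)
cover(h,i)
cover(i,a)
cover(i,b)
cover(i,d)
cover(i,e)
cover(i,f)
cover(i,g)
cover(i,i)

round 1: derive cover(a,b) via R0 from knows(a,b)
round 1: derive cover(a,i) via R0 from knows(a,i)
round 1: derive cover(b,d) via R0 from knows(b,d)
round 1: derive cover(b,i) via R0 from knows(b,i)
round 1: derive cover(e,a) via R0 from knows(e,a)
round 1: derive cover(e,f) via R0 from knows(e,f)
round 1: derive cover(g,g) via R0 from knows(g,g)
round 1: derive cover(h,e) via R0 from knows(h,e)
round 1: derive cover(h,f) via R0 from knows(h,f)
round 1: derive cover(i,d) via R0 from knows(i,d)
round 1: derive cover(i,e) via R0 from knows(i,e)
round 1: derive cover(i,f) via R0 from knows(i,f)
round 1: derive cover(i,g) via R0 from knows(i,g)
round 1: derive cover(i,i) via R0 from knows(i,i)
round 2: derive cover(a,d) via R1 from cover(a,b), cover(b,d)
round 2: derive cover(a,e) via R1 from cover(a,i), cover(i,e)
round 2: derive cover(a,f) via R1 from cover(a,i), cover(i,f)
round 2: derive cover(a,g) via R1 from cover(a,i), cover(i,g)
round 2: derive cover(b,e) via R1 from cover(b,i), cover(i,e)
round 2: derive cover(b,f) via R1 from cover(b,i), cover(i,f)
round 2: derive cover(b,g) via R1 from cover(b,i), cover(i,g)
round 2: derive cover(e,b) via R1 from cover(e,a), cover(a,b)
round 2: derive cover(e,i) via R1 from cover(e,a), cover(a,i)
round 2: derive cover(h,a) via R1 from cover(h,e), cover(e,a)
round 2: derive cover(i,a) via R1 from cover(i,e), cover(e,a)
round 3: derive cover(a,a) via R1 from cover(a,e), cover(e,a)
round 3: derive cover(b,a) via R1 from cover(b,e), cover(e,a)
round 3: derive cover(b,b) via R1 from cover(b,e), cover(e,b)
round 3: derive cover(e,d) via R1 from cover(e,a), cover(a,d)
round 3: derive cover(e,e) via R1 from cover(e,a), cover(a,e)
round 3: derive cover(e,g) via R1 from cover(e,a), cover(a,g)
round 3: derive cover(h,b) via R1 from cover(h,a), cover(a,b)
round 3: derive cover(h,d) via R1 from cover(h,a), cover(a,d)
round 3: derive cover(h,g) via R1 from cover(h,a), cover(a,g)
round 3: derive cover(h,i) via R1 from cover(h,a), cover(a,i)
round 3: derive cover(i,b) via R1 from cover(i,a), cover(a,b)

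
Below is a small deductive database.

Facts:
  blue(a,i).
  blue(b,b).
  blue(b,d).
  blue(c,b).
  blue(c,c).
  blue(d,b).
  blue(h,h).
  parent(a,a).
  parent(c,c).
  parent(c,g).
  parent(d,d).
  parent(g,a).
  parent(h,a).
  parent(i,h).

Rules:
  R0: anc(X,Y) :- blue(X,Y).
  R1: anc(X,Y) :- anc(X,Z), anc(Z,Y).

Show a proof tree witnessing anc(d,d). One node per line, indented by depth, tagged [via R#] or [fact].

round 1: derive anc(a,i) via R0 from blue(a,i)
round 1: derive anc(b,b) via R0 from blue(b,b)
round 1: derive anc(b,d) via R0 from blue(b,d)
round 1: derive anc(c,b) via R0 from blue(c,b)
round 1: derive anc(c,c) via R0 from blue(c,c)
round 1: derive anc(d,b) via R0 from blue(d,b)
round 1: derive anc(h,h) via R0 from blue(h,h)
round 2: derive anc(c,d) via R1 from anc(c,b), anc(b,d)
round 2: derive anc(d,d) via R1 from anc(d,b), anc(b,d)

anc(d,d)  [via R1]
  anc(d,b)  [via R0]
    blue(d,b)  [fact]
  anc(b,d)  [via R0]
    blue(b,d)  [fact]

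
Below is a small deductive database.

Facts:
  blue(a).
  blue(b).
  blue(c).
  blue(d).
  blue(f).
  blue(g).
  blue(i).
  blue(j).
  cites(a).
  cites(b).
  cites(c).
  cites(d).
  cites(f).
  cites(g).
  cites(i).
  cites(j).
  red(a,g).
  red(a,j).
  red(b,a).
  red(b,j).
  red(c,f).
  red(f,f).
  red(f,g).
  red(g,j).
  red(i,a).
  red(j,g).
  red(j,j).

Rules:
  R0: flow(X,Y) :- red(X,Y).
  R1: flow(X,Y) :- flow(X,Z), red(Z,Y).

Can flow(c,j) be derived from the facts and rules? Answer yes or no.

round 1: derive flow(a,g) via R0 from red(a,g)
round 1: derive flow(a,j) via R0 from red(a,j)
round 1: derive flow(b,a) via R0 from red(b,a)
round 1: derive flow(b,j) via R0 from red(b,j)
round 1: derive flow(c,f) via R0 from red(c,f)
round 1: derive flow(f,f) via R0 from red(f,f)
round 1: derive flow(f,g) via R0 from red(f,g)
round 1: derive flow(g,j) via R0 from red(g,j)
round 1: derive flow(i,a) via R0 from red(i,a)
round 1: derive flow(j,g) via R0 from red(j,g)
round 1: derive flow(j,j) via R0 from red(j,j)
round 2: derive flow(b,g) via R1 from flow(b,a), red(a,g)
round 2: derive flow(c,g) via R1 from flow(c,f), red(f,g)
round 2: derive flow(f,j) via R1 from flow(f,g), red(g,j)
round 2: derive flow(g,g) via R1 from flow(g,j), red(j,g)
round 2: derive flow(i,g) via R1 from flow(i,a), red(a,g)
round 2: derive flow(i,j) via R1 from flow(i,a), red(a,j)
round 3: derive flow(c,j) via R1 from flow(c,g), red(g,j)

yes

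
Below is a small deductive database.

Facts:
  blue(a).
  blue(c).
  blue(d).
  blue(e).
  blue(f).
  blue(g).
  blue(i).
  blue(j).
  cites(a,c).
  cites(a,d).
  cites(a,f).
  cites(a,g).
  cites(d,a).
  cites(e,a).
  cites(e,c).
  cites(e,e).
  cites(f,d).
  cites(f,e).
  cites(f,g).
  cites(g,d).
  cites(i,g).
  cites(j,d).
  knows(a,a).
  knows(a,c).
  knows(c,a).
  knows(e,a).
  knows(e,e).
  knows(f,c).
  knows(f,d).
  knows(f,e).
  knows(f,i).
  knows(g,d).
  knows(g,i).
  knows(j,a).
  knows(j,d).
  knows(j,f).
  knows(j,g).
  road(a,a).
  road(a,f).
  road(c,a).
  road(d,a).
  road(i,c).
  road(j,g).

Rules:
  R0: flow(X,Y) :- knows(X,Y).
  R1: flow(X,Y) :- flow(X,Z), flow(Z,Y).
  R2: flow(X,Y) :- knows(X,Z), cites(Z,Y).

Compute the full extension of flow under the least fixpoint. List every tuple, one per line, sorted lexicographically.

round 1: derive flow(a,a) via R0 from knows(a,a)
round 1: derive flow(a,c) via R0 from knows(a,c)
round 1: derive flow(c,a) via R0 from knows(c,a)
round 1: derive flow(e,a) via R0 from knows(e,a)
round 1: derive flow(e,e) via R0 from knows(e,e)
round 1: derive flow(f,c) via R0 from knows(f,c)
round 1: derive flow(f,d) via R0 from knows(f,d)
round 1: derive flow(f,e) via R0 from knows(f,e)
round 1: derive flow(f,i) via R0 from knows(f,i)
round 1: derive flow(g,d) via R0 from knows(g,d)
round 1: derive flow(g,i) via R0 from knows(g,i)
round 1: derive flow(j,a) via R0 from knows(j,a)
round 1: derive flow(j,d) via R0 from knows(j,d)
round 1: derive flow(j,f) via R0 from knows(j,f)
round 1: derive flow(j,g) via R0 from knows(j,g)
round 1: derive flow(a,d) via R2 from knows(a,a), cites(a,d)
round 1: derive flow(a,f) via R2 from knows(a,a), cites(a,f)
round 1: derive flow(a,g) via R2 from knows(a,a), cites(a,g)
round 1: derive flow(c,c) via R2 from knows(c,a), cites(a,c)
round 1: derive flow(c,d) via R2 from knows(c,a), cites(a,d)
round 1: derive flow(c,f) via R2 from knows(c,a), cites(a,f)
round 1: derive flow(c,g) via R2 from knows(c,a), cites(a,g)
round 1: derive flow(e,c) via R2 from knows(e,a), cites(a,c)
round 1: derive flow(e,d) via R2 from knows(e,a), cites(a,d)
round 1: derive flow(e,f) via R2 from knows(e,a), cites(a,f)
round 1: derive flow(e,g) via R2 from knows(e,a), cites(a,g)
round 1: derive flow(f,a) via R2 from knows(f,d), cites(d,a)
round 1: derive flow(f,g) via R2 from knows(f,i), cites(i,g)
round 1: derive flow(g,a) via R2 from knows(g,d), cites(d,a)
round 1: derive flow(g,g) via R2 from knows(g,i), cites(i,g)
round 1: derive flow(j,c) via R2 from knows(j,a), cites(a,c)
round 1: derive flow(j,e) via R2 from knows(j,f), cites(f,e)
round 2: derive flow(a,e) via R1 from flow(a,f), flow(f,e)
round 2: derive flow(a,i) via R1 from flow(a,f), flow(f,i)
round 2: derive flow(c,e) via R1 from flow(c,f), flow(f,e)
round 2: derive flow(c,i) via R1 from flow(c,f), flow(f,i)
round 2: derive flow(e,i) via R1 from flow(e,f), flow(f,i)
round 2: derive flow(f,f) via R1 from flow(f,a), flow(a,f)
round 2: derive flow(g,c) via R1 from flow(g,a), flow(a,c)
round 2: derive flow(g,f) via R1 from flow(g,a), flow(a,f)
round 2: derive flow(j,i) via R1 from flow(j,f), flow(f,i)
round 3: derive flow(g,e) via R1 from flow(g,a), flow(a,e)

flow(a,a)
flow(a,c)
flow(a,d)
flow(a,e)
flow(a,f)
flow(a,g)
flow(a,i)
flow(c,a)
flow(c,c)
flow(c,d)
flow(c,e)
flow(c,f)
flow(c,g)
flow(c,i)
flow(e,a)
flow(e,c)
flow(e,d)
flow(e,e)
flow(e,f)
flow(e,g)
flow(e,i)
flow(f,a)
flow(f,c)
flow(f,d)
flow(f,e)
flow(f,f)
flow(f,g)
flow(f,i)
flow(g,a)
flow(g,c)
flow(g,d)
flow(g,e)
flow(g,f)
flow(g,g)
flow(g,i)
flow(j,a)
flow(j,c)
flow(j,d)
flow(j,e)
flow(j,f)
flow(j,g)
flow(j,i)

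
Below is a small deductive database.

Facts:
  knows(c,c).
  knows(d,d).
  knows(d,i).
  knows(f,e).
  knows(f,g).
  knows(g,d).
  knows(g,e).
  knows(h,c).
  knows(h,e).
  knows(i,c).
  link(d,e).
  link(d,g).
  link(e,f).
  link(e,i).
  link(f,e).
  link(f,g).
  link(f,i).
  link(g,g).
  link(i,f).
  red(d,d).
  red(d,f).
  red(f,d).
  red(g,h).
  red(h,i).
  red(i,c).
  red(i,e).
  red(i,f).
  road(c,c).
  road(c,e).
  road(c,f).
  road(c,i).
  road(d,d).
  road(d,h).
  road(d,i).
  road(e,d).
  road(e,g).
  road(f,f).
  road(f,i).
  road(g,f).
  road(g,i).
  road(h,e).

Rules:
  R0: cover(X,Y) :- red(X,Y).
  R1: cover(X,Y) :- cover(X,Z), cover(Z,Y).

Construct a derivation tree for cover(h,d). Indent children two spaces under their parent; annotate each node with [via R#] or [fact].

cover(h,d)  [via R1]
  cover(h,f)  [via R1]
    cover(h,i)  [via R0]
      red(h,i)  [fact]
    cover(i,f)  [via R0]
      red(i,f)  [fact]
  cover(f,d)  [via R0]
    red(f,d)  [fact]

round 1: derive cover(d,d) via R0 from red(d,d)
round 1: derive cover(d,f) via R0 from red(d,f)
round 1: derive cover(f,d) via R0 from red(f,d)
round 1: derive cover(g,h) via R0 from red(g,h)
round 1: derive cover(h,i) via R0 from red(h,i)
round 1: derive cover(i,c) via R0 from red(i,c)
round 1: derive cover(i,e) via R0 from red(i,e)
round 1: derive cover(i,f) via R0 from red(i,f)
round 2: derive cover(f,f) via R1 from cover(f,d), cover(d,f)
round 2: derive cover(g,i) via R1 from cover(g,h), cover(h,i)
round 2: derive cover(h,c) via R1 from cover(h,i), cover(i,c)
round 2: derive cover(h,e) via R1 from cover(h,i), cover(i,e)
round 2: derive cover(h,f) via R1 from cover(h,i), cover(i,f)
round 2: derive cover(i,d) via R1 from cover(i,f), cover(f,d)
round 3: derive cover(g,c) via R1 from cover(g,h), cover(h,c)
round 3: derive cover(g,d) via R1 from cover(g,i), cover(i,d)
round 3: derive cover(g,e) via R1 from cover(g,h), cover(h,e)
round 3: derive cover(g,f) via R1 from cover(g,h), cover(h,f)
round 3: derive cover(h,d) via R1 from cover(h,f), cover(f,d)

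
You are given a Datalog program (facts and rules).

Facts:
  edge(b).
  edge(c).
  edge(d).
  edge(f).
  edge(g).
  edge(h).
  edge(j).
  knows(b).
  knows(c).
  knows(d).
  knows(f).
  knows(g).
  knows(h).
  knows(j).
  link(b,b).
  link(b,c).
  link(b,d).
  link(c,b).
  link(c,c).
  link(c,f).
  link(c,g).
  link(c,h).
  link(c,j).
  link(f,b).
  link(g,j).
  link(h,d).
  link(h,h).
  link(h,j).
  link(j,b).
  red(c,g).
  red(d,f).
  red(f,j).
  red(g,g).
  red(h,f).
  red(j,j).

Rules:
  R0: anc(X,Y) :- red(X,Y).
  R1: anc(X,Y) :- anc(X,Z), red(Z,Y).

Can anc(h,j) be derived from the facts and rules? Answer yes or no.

round 1: derive anc(c,g) via R0 from red(c,g)
round 1: derive anc(d,f) via R0 from red(d,f)
round 1: derive anc(f,j) via R0 from red(f,j)
round 1: derive anc(g,g) via R0 from red(g,g)
round 1: derive anc(h,f) via R0 from red(h,f)
round 1: derive anc(j,j) via R0 from red(j,j)
round 2: derive anc(d,j) via R1 from anc(d,f), red(f,j)
round 2: derive anc(h,j) via R1 from anc(h,f), red(f,j)

yes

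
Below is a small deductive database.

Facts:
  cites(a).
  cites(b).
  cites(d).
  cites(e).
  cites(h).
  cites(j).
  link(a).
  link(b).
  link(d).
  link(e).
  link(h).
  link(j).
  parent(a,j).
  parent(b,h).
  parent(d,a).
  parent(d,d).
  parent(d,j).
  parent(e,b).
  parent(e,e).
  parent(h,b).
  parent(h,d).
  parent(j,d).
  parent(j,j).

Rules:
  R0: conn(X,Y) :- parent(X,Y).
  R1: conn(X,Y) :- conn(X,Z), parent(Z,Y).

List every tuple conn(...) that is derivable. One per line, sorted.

round 1: derive conn(a,j) via R0 from parent(a,j)
round 1: derive conn(b,h) via R0 from parent(b,h)
round 1: derive conn(d,a) via R0 from parent(d,a)
round 1: derive conn(d,d) via R0 from parent(d,d)
round 1: derive conn(d,j) via R0 from parent(d,j)
round 1: derive conn(e,b) via R0 from parent(e,b)
round 1: derive conn(e,e) via R0 from parent(e,e)
round 1: derive conn(h,b) via R0 from parent(h,b)
round 1: derive conn(h,d) via R0 from parent(h,d)
round 1: derive conn(j,d) via R0 from parent(j,d)
round 1: derive conn(j,j) via R0 from parent(j,j)
round 2: derive conn(a,d) via R1 from conn(a,j), parent(j,d)
round 2: derive conn(b,b) via R1 from conn(b,h), parent(h,b)
round 2: derive conn(b,d) via R1 from conn(b,h), parent(h,d)
round 2: derive conn(e,h) via R1 from conn(e,b), parent(b,h)
round 2: derive conn(h,a) via R1 from conn(h,d), parent(d,a)
round 2: derive conn(h,h) via R1 from conn(h,b), parent(b,h)
round 2: derive conn(h,j) via R1 from conn(h,d), parent(d,j)
round 2: derive conn(j,a) via R1 from conn(j,d), parent(d,a)
round 3: derive conn(a,a) via R1 from conn(a,d), parent(d,a)
round 3: derive conn(b,a) via R1 from conn(b,d), parent(d,a)
round 3: derive conn(b,j) via R1 from conn(b,d), parent(d,j)
round 3: derive conn(e,d) via R1 from conn(e,h), parent(h,d)
round 4: derive conn(e,a) via R1 from conn(e,d), parent(d,a)
round 4: derive conn(e,j) via R1 from conn(e,d), parent(d,j)

conn(a,a)
conn(a,d)
conn(a,j)
conn(b,a)
conn(b,b)
conn(b,d)
conn(b,h)
conn(b,j)
conn(d,a)
conn(d,d)
conn(d,j)
conn(e,a)
conn(e,b)
conn(e,d)
conn(e,e)
conn(e,h)
conn(e,j)
conn(h,a)
conn(h,b)
conn(h,d)
conn(h,h)
conn(h,j)
conn(j,a)
conn(j,d)
conn(j,j)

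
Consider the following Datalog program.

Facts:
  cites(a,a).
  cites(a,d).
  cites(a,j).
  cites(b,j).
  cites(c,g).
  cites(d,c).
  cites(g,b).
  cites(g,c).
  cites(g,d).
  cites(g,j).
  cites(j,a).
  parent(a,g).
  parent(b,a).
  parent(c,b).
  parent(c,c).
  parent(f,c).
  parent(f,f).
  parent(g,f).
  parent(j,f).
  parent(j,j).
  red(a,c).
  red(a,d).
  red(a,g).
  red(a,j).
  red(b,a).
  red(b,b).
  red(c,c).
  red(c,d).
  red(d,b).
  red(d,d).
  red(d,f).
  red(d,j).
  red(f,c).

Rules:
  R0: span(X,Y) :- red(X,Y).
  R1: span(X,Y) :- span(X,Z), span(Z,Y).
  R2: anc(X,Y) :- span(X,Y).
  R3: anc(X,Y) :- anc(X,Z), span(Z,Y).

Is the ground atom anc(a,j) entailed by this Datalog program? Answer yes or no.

yes

round 1: derive span(a,c) via R0 from red(a,c)
round 1: derive span(a,d) via R0 from red(a,d)
round 1: derive span(a,g) via R0 from red(a,g)
round 1: derive span(a,j) via R0 from red(a,j)
round 1: derive span(b,a) via R0 from red(b,a)
round 1: derive span(b,b) via R0 from red(b,b)
round 1: derive span(c,c) via R0 from red(c,c)
round 1: derive span(c,d) via R0 from red(c,d)
round 1: derive span(d,b) via R0 from red(d,b)
round 1: derive span(d,d) via R0 from red(d,d)
round 1: derive span(d,f) via R0 from red(d,f)
round 1: derive span(d,j) via R0 from red(d,j)
round 1: derive span(f,c) via R0 from red(f,c)
round 2: derive span(a,b) via R1 from span(a,d), span(d,b)
round 2: derive span(a,f) via R1 from span(a,d), span(d,f)
round 2: derive span(b,c) via R1 from span(b,a), span(a,c)
round 2: derive span(b,d) via R1 from span(b,a), span(a,d)
round 2: derive span(b,g) via R1 from span(b,a), span(a,g)
round 2: derive span(b,j) via R1 from span(b,a), span(a,j)
round 2: derive span(c,b) via R1 from span(c,d), span(d,b)
round 2: derive span(c,f) via R1 from span(c,d), span(d,f)
round 2: derive span(c,j) via R1 from span(c,d), span(d,j)
round 2: derive span(d,a) via R1 from span(d,b), span(b,a)
round 2: derive span(d,c) via R1 from span(d,f), span(f,c)
round 2: derive span(f,d) via R1 from span(f,c), span(c,d)
round 2: derive anc(a,c) via R2 from span(a,c)
round 2: derive anc(a,d) via R2 from span(a,d)
round 2: derive anc(a,g) via R2 from span(a,g)
round 2: derive anc(a,j) via R2 from span(a,j)
round 2: derive anc(b,a) via R2 from span(b,a)
round 2: derive anc(b,b) via R2 from span(b,b)
round 2: derive anc(c,c) via R2 from span(c,c)
round 2: derive anc(c,d) via R2 from span(c,d)
round 2: derive anc(d,b) via R2 from span(d,b)
round 2: derive anc(d,d) via R2 from span(d,d)
round 2: derive anc(d,f) via R2 from span(d,f)
round 2: derive anc(d,j) via R2 from span(d,j)
round 2: derive anc(f,c) via R2 from span(f,c)
round 3: derive span(a,a) via R1 from span(a,b), span(b,a)
round 3: derive span(b,f) via R1 from span(b,a), span(a,f)
round 3: derive span(c,a) via R1 from span(c,b), span(b,a)
round 3: derive span(c,g) via R1 from span(c,b), span(b,g)
round 3: derive span(d,g) via R1 from span(d,a), span(a,g)
round 3: derive span(f,a) via R1 from span(f,d), span(d,a)
round 3: derive span(f,b) via R1 from span(f,c), span(c,b)
round 3: derive span(f,f) via R1 from span(f,c), span(c,f)
round 3: derive span(f,j) via R1 from span(f,c), span(c,j)
round 3: derive anc(a,b) via R2 from span(a,b)
round 3: derive anc(a,f) via R2 from span(a,f)
round 3: derive anc(b,c) via R2 from span(b,c)
round 3: derive anc(b,d) via R2 from span(b,d)
round 3: derive anc(b,g) via R2 from span(b,g)
round 3: derive anc(b,j) via R2 from span(b,j)
round 3: derive anc(c,b) via R2 from span(c,b)
round 3: derive anc(c,f) via R2 from span(c,f)
round 3: derive anc(c,j) via R2 from span(c,j)
round 3: derive anc(d,a) via R2 from span(d,a)
round 3: derive anc(d,c) via R2 from span(d,c)
round 3: derive anc(f,d) via R2 from span(f,d)
round 3: derive anc(a,a) via R3 from anc(a,d), span(d,a)
round 3: derive anc(b,f) via R3 from anc(b,a), span(a,f)
round 3: derive anc(c,a) via R3 from anc(c,d), span(d,a)
round 3: derive anc(d,g) via R3 from anc(d,b), span(b,g)
round 3: derive anc(f,b) via R3 from anc(f,c), span(c,b)
round 3: derive anc(f,f) via R3 from anc(f,c), span(c,f)
round 3: derive anc(f,j) via R3 from anc(f,c), span(c,j)
round 4: derive span(f,g) via R1 from span(f,a), span(a,g)
round 4: derive anc(c,g) via R2 from span(c,g)
round 4: derive anc(f,a) via R2 from span(f,a)
round 4: derive anc(f,g) via R3 from anc(f,b), span(b,g)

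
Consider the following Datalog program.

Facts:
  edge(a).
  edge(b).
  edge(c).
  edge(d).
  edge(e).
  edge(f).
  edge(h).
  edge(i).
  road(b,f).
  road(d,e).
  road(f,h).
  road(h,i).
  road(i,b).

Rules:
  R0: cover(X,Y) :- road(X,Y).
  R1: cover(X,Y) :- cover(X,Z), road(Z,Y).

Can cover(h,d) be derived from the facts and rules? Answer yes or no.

round 1: derive cover(b,f) via R0 from road(b,f)
round 1: derive cover(d,e) via R0 from road(d,e)
round 1: derive cover(f,h) via R0 from road(f,h)
round 1: derive cover(h,i) via R0 from road(h,i)
round 1: derive cover(i,b) via R0 from road(i,b)
round 2: derive cover(b,h) via R1 from cover(b,f), road(f,h)
round 2: derive cover(f,i) via R1 from cover(f,h), road(h,i)
round 2: derive cover(h,b) via R1 from cover(h,i), road(i,b)
round 2: derive cover(i,f) via R1 from cover(i,b), road(b,f)
round 3: derive cover(b,i) via R1 from cover(b,h), road(h,i)
round 3: derive cover(f,b) via R1 from cover(f,i), road(i,b)
round 3: derive cover(h,f) via R1 from cover(h,b), road(b,f)
round 3: derive cover(i,h) via R1 from cover(i,f), road(f,h)
round 4: derive cover(b,b) via R1 from cover(b,i), road(i,b)
round 4: derive cover(f,f) via R1 from cover(f,b), road(b,f)
round 4: derive cover(h,h) via R1 from cover(h,f), road(f,h)
round 4: derive cover(i,i) via R1 from cover(i,h), road(h,i)

no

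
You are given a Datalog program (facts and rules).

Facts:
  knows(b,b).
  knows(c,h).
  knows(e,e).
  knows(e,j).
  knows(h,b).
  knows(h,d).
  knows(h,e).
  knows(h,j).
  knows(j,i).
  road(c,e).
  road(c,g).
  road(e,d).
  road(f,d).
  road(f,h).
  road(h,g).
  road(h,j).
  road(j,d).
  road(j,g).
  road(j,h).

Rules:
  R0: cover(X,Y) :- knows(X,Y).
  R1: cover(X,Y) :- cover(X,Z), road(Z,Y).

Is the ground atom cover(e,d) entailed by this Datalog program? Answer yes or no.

yes

round 1: derive cover(b,b) via R0 from knows(b,b)
round 1: derive cover(c,h) via R0 from knows(c,h)
round 1: derive cover(e,e) via R0 from knows(e,e)
round 1: derive cover(e,j) via R0 from knows(e,j)
round 1: derive cover(h,b) via R0 from knows(h,b)
round 1: derive cover(h,d) via R0 from knows(h,d)
round 1: derive cover(h,e) via R0 from knows(h,e)
round 1: derive cover(h,j) via R0 from knows(h,j)
round 1: derive cover(j,i) via R0 from knows(j,i)
round 2: derive cover(c,g) via R1 from cover(c,h), road(h,g)
round 2: derive cover(c,j) via R1 from cover(c,h), road(h,j)
round 2: derive cover(e,d) via R1 from cover(e,e), road(e,d)
round 2: derive cover(e,g) via R1 from cover(e,j), road(j,g)
round 2: derive cover(e,h) via R1 from cover(e,j), road(j,h)
round 2: derive cover(h,g) via R1 from cover(h,j), road(j,g)
round 2: derive cover(h,h) via R1 from cover(h,j), road(j,h)
round 3: derive cover(c,d) via R1 from cover(c,j), road(j,d)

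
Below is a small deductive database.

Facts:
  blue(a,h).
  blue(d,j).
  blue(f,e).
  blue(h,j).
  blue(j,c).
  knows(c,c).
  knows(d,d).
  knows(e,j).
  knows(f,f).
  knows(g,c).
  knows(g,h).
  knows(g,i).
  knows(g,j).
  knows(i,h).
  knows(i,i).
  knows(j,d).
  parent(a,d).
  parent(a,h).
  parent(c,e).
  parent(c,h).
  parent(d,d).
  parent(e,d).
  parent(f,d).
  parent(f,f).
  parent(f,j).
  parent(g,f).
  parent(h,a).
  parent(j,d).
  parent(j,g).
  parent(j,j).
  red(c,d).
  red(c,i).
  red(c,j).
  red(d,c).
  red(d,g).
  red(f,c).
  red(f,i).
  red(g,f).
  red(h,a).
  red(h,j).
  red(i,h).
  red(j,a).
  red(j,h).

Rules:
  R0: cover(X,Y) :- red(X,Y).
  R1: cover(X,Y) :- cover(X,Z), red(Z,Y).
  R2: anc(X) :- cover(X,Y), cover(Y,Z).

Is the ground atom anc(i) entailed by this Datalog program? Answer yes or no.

round 1: derive cover(c,d) via R0 from red(c,d)
round 1: derive cover(c,i) via R0 from red(c,i)
round 1: derive cover(c,j) via R0 from red(c,j)
round 1: derive cover(d,c) via R0 from red(d,c)
round 1: derive cover(d,g) via R0 from red(d,g)
round 1: derive cover(f,c) via R0 from red(f,c)
round 1: derive cover(f,i) via R0 from red(f,i)
round 1: derive cover(g,f) via R0 from red(g,f)
round 1: derive cover(h,a) via R0 from red(h,a)
round 1: derive cover(h,j) via R0 from red(h,j)
round 1: derive cover(i,h) via R0 from red(i,h)
round 1: derive cover(j,a) via R0 from red(j,a)
round 1: derive cover(j,h) via R0 from red(j,h)
round 2: derive cover(c,a) via R1 from cover(c,j), red(j,a)
round 2: derive cover(c,c) via R1 from cover(c,d), red(d,c)
round 2: derive cover(c,g) via R1 from cover(c,d), red(d,g)
round 2: derive cover(c,h) via R1 from cover(c,i), red(i,h)
round 2: derive cover(d,d) via R1 from cover(d,c), red(c,d)
round 2: derive cover(d,f) via R1 from cover(d,g), red(g,f)
round 2: derive cover(d,i) via R1 from cover(d,c), red(c,i)
round 2: derive cover(d,j) via R1 from cover(d,c), red(c,j)
round 2: derive cover(f,d) via R1 from cover(f,c), red(c,d)
round 2: derive cover(f,h) via R1 from cover(f,i), red(i,h)
round 2: derive cover(f,j) via R1 from cover(f,c), red(c,j)
round 2: derive cover(g,c) via R1 from cover(g,f), red(f,c)
round 2: derive cover(g,i) via R1 from cover(g,f), red(f,i)
round 2: derive cover(h,h) via R1 from cover(h,j), red(j,h)
round 2: derive cover(i,a) via R1 from cover(i,h), red(h,a)
round 2: derive cover(i,j) via R1 from cover(i,h), red(h,j)
round 2: derive cover(j,j) via R1 from cover(j,h), red(h,j)
round 2: derive anc(c) via R2 from cover(c,d), cover(d,c)
round 2: derive anc(d) via R2 from cover(d,c), cover(c,d)
round 2: derive anc(f) via R2 from cover(f,c), cover(c,d)
round 2: derive anc(g) via R2 from cover(g,f), cover(f,c)
round 2: derive anc(h) via R2 from cover(h,j), cover(j,a)
round 2: derive anc(i) via R2 from cover(i,h), cover(h,a)
round 2: derive anc(j) via R2 from cover(j,h), cover(h,a)
round 3: derive cover(c,f) via R1 from cover(c,g), red(g,f)
round 3: derive cover(d,a) via R1 from cover(d,j), red(j,a)
round 3: derive cover(d,h) via R1 from cover(d,i), red(i,h)
round 3: derive cover(f,a) via R1 from cover(f,h), red(h,a)
round 3: derive cover(f,g) via R1 from cover(f,d), red(d,g)
round 3: derive cover(g,d) via R1 from cover(g,c), red(c,d)
round 3: derive cover(g,h) via R1 from cover(g,i), red(i,h)
round 3: derive cover(g,j) via R1 from cover(g,c), red(c,j)
round 4: derive cover(f,f) via R1 from cover(f,g), red(g,f)
round 4: derive cover(g,a) via R1 from cover(g,h), red(h,a)
round 4: derive cover(g,g) via R1 from cover(g,d), red(d,g)

yes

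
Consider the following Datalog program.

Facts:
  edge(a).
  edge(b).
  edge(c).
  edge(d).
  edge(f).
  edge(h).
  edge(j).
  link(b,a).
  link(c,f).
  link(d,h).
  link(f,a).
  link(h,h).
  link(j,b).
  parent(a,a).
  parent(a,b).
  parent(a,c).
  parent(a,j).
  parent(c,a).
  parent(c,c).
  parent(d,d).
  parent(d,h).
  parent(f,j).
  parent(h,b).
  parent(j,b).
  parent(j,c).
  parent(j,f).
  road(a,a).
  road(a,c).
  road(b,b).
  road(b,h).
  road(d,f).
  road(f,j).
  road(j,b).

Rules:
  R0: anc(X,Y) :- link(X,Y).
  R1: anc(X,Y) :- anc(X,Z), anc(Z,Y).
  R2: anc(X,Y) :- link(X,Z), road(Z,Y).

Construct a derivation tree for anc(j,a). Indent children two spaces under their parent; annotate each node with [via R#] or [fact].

anc(j,a)  [via R1]
  anc(j,b)  [via R0]
    link(j,b)  [fact]
  anc(b,a)  [via R0]
    link(b,a)  [fact]

round 1: derive anc(b,a) via R0 from link(b,a)
round 1: derive anc(c,f) via R0 from link(c,f)
round 1: derive anc(d,h) via R0 from link(d,h)
round 1: derive anc(f,a) via R0 from link(f,a)
round 1: derive anc(h,h) via R0 from link(h,h)
round 1: derive anc(j,b) via R0 from link(j,b)
round 1: derive anc(b,c) via R2 from link(b,a), road(a,c)
round 1: derive anc(c,j) via R2 from link(c,f), road(f,j)
round 1: derive anc(f,c) via R2 from link(f,a), road(a,c)
round 1: derive anc(j,h) via R2 from link(j,b), road(b,h)
round 2: derive anc(b,f) via R1 from anc(b,c), anc(c,f)
round 2: derive anc(b,j) via R1 from anc(b,c), anc(c,j)
round 2: derive anc(c,a) via R1 from anc(c,f), anc(f,a)
round 2: derive anc(c,b) via R1 from anc(c,j), anc(j,b)
round 2: derive anc(c,c) via R1 from anc(c,f), anc(f,c)
round 2: derive anc(c,h) via R1 from anc(c,j), anc(j,h)
round 2: derive anc(f,f) via R1 from anc(f,c), anc(c,f)
round 2: derive anc(f,j) via R1 from anc(f,c), anc(c,j)
round 2: derive anc(j,a) via R1 from anc(j,b), anc(b,a)
round 2: derive anc(j,c) via R1 from anc(j,b), anc(b,c)
round 3: derive anc(b,b) via R1 from anc(b,c), anc(c,b)
round 3: derive anc(b,h) via R1 from anc(b,c), anc(c,h)
round 3: derive anc(f,b) via R1 from anc(f,c), anc(c,b)
round 3: derive anc(f,h) via R1 from anc(f,c), anc(c,h)
round 3: derive anc(j,f) via R1 from anc(j,b), anc(b,f)
round 3: derive anc(j,j) via R1 from anc(j,b), anc(b,j)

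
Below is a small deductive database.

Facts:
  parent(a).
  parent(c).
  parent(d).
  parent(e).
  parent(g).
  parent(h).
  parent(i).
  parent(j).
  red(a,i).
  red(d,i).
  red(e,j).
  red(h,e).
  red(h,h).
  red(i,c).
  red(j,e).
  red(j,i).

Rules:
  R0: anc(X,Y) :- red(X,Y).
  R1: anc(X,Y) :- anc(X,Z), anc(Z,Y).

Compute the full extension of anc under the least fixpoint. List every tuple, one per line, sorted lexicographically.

anc(a,c)
anc(a,i)
anc(d,c)
anc(d,i)
anc(e,c)
anc(e,e)
anc(e,i)
anc(e,j)
anc(h,c)
anc(h,e)
anc(h,h)
anc(h,i)
anc(h,j)
anc(i,c)
anc(j,c)
anc(j,e)
anc(j,i)
anc(j,j)

round 1: derive anc(a,i) via R0 from red(a,i)
round 1: derive anc(d,i) via R0 from red(d,i)
round 1: derive anc(e,j) via R0 from red(e,j)
round 1: derive anc(h,e) via R0 from red(h,e)
round 1: derive anc(h,h) via R0 from red(h,h)
round 1: derive anc(i,c) via R0 from red(i,c)
round 1: derive anc(j,e) via R0 from red(j,e)
round 1: derive anc(j,i) via R0 from red(j,i)
round 2: derive anc(a,c) via R1 from anc(a,i), anc(i,c)
round 2: derive anc(d,c) via R1 from anc(d,i), anc(i,c)
round 2: derive anc(e,e) via R1 from anc(e,j), anc(j,e)
round 2: derive anc(e,i) via R1 from anc(e,j), anc(j,i)
round 2: derive anc(h,j) via R1 from anc(h,e), anc(e,j)
round 2: derive anc(j,c) via R1 from anc(j,i), anc(i,c)
round 2: derive anc(j,j) via R1 from anc(j,e), anc(e,j)
round 3: derive anc(e,c) via R1 from anc(e,i), anc(i,c)
round 3: derive anc(h,c) via R1 from anc(h,j), anc(j,c)
round 3: derive anc(h,i) via R1 from anc(h,e), anc(e,i)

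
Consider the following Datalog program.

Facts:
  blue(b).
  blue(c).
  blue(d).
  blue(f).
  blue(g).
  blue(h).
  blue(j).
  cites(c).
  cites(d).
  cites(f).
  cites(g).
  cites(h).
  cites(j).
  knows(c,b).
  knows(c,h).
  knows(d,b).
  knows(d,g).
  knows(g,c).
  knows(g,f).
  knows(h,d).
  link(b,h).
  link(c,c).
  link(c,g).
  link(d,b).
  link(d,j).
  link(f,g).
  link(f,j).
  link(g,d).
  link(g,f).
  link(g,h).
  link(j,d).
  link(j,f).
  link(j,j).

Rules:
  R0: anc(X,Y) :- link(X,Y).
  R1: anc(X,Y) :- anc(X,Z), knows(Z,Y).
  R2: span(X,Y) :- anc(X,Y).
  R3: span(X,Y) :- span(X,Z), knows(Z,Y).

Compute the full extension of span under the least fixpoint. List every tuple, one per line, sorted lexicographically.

span(b,b)
span(b,c)
span(b,d)
span(b,f)
span(b,g)
span(b,h)
span(c,b)
span(c,c)
span(c,d)
span(c,f)
span(c,g)
span(c,h)
span(d,b)
span(d,j)
span(f,b)
span(f,c)
span(f,d)
span(f,f)
span(f,g)
span(f,h)
span(f,j)
span(g,b)
span(g,c)
span(g,d)
span(g,f)
span(g,g)
span(g,h)
span(j,b)
span(j,c)
span(j,d)
span(j,f)
span(j,g)
span(j,h)
span(j,j)

round 1: derive anc(b,h) via R0 from link(b,h)
round 1: derive anc(c,c) via R0 from link(c,c)
round 1: derive anc(c,g) via R0 from link(c,g)
round 1: derive anc(d,b) via R0 from link(d,b)
round 1: derive anc(d,j) via R0 from link(d,j)
round 1: derive anc(f,g) via R0 from link(f,g)
round 1: derive anc(f,j) via R0 from link(f,j)
round 1: derive anc(g,d) via R0 from link(g,d)
round 1: derive anc(g,f) via R0 from link(g,f)
round 1: derive anc(g,h) via R0 from link(g,h)
round 1: derive anc(j,d) via R0 from link(j,d)
round 1: derive anc(j,f) via R0 from link(j,f)
round 1: derive anc(j,j) via R0 from link(j,j)
round 2: derive anc(b,d) via R1 from anc(b,h), knows(h,d)
round 2: derive anc(c,b) via R1 from anc(c,c), knows(c,b)
round 2: derive anc(c,f) via R1 from anc(c,g), knows(g,f)
round 2: derive anc(c,h) via R1 from anc(c,c), knows(c,h)
round 2: derive anc(f,c) via R1 from anc(f,g), knows(g,c)
round 2: derive anc(f,f) via R1 from anc(f,g), knows(g,f)
round 2: derive anc(g,b) via R1 from anc(g,d), knows(d,b)
round 2: derive anc(g,g) via R1 from anc(g,d), knows(d,g)
round 2: derive anc(j,b) via R1 from anc(j,d), knows(d,b)
round 2: derive anc(j,g) via R1 from anc(j,d), knows(d,g)
round 2: derive span(b,h) via R2 from anc(b,h)
round 2: derive span(c,c) via R2 from anc(c,c)
round 2: derive span(c,g) via R2 from anc(c,g)
round 2: derive span(d,b) via R2 from anc(d,b)
round 2: derive span(d,j) via R2 from anc(d,j)
round 2: derive span(f,g) via R2 from anc(f,g)
round 2: derive span(f,j) via R2 from anc(f,j)
round 2: derive span(g,d) via R2 from anc(g,d)
round 2: derive span(g,f) via R2 from anc(g,f)
round 2: derive span(g,h) via R2 from anc(g,h)
round 2: derive span(j,d) via R2 from anc(j,d)
round 2: derive span(j,f) via R2 from anc(j,f)
round 2: derive span(j,j) via R2 from anc(j,j)
round 3: derive anc(b,b) via R1 from anc(b,d), knows(d,b)
round 3: derive anc(b,g) via R1 from anc(b,d), knows(d,g)
round 3: derive anc(c,d) via R1 from anc(c,h), knows(h,d)
round 3: derive anc(f,b) via R1 from anc(f,c), knows(c,b)
round 3: derive anc(f,h) via R1 from anc(f,c), knows(c,h)
round 3: derive anc(g,c) via R1 from anc(g,g), knows(g,c)
round 3: derive anc(j,c) via R1 from anc(j,g), knows(g,c)
round 3: derive span(b,d) via R2 from anc(b,d)
round 3: derive span(c,b) via R2 from anc(c,b)
round 3: derive span(c,f) via R2 from anc(c,f)
round 3: derive span(c,h) via R2 from anc(c,h)
round 3: derive span(f,c) via R2 from anc(f,c)
round 3: derive span(f,f) via R2 from anc(f,f)
round 3: derive span(g,b) via R2 from anc(g,b)
round 3: derive span(g,g) via R2 from anc(g,g)
round 3: derive span(j,b) via R2 from anc(j,b)
round 3: derive span(j,g) via R2 from anc(j,g)
round 4: derive anc(b,c) via R1 from anc(b,g), knows(g,c)
round 4: derive anc(b,f) via R1 from anc(b,g), knows(g,f)
round 4: derive anc(f,d) via R1 from anc(f,h), knows(h,d)
round 4: derive anc(j,h) via R1 from anc(j,c), knows(c,h)
round 4: derive span(b,b) via R2 from anc(b,b)
round 4: derive span(b,g) via R2 from anc(b,g)
round 4: derive span(c,d) via R2 from anc(c,d)
round 4: derive span(f,b) via R2 from anc(f,b)
round 4: derive span(f,h) via R2 from anc(f,h)
round 4: derive span(g,c) via R2 from anc(g,c)
round 4: derive span(j,c) via R2 from anc(j,c)
round 5: derive span(b,c) via R2 from anc(b,c)
round 5: derive span(b,f) via R2 from anc(b,f)
round 5: derive span(f,d) via R2 from anc(f,d)
round 5: derive span(j,h) via R2 from anc(j,h)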